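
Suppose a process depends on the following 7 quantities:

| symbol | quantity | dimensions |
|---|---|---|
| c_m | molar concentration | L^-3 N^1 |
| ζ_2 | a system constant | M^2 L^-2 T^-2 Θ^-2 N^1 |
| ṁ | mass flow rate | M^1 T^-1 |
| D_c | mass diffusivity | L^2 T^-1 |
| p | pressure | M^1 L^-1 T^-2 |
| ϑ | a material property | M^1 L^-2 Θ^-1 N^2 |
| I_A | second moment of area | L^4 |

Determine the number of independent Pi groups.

There are 7 variables and 5 base dimensions (M, L, T, Θ, N).
The dimension matrix has rank 5.
Independent dimensionless groups: 7 − 5 = 2.

2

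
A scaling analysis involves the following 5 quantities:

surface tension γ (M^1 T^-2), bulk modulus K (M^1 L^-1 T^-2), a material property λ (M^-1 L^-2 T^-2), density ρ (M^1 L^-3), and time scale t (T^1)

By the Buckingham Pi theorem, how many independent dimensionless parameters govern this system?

There are 5 variables and 3 base dimensions (M, L, T).
The dimension matrix has rank 3.
Independent dimensionless groups: 5 − 3 = 2.

2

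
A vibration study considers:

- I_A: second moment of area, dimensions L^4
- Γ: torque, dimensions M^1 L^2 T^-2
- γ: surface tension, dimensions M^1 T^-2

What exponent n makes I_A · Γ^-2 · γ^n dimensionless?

Balance the M exponent: (1)·n from γ, plus (0) − 2·(1) = -2 from the rest, must sum to zero.
n − 2 = 0, so n = 2.

2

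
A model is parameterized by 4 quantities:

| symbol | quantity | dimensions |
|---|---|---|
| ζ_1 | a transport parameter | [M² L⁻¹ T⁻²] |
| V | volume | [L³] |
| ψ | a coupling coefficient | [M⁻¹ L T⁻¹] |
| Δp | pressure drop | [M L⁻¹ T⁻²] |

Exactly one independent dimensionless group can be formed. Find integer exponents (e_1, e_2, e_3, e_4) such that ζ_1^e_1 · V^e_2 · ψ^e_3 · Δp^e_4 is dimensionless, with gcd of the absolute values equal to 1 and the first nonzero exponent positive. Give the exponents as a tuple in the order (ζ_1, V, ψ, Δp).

(3, -1, 2, -4)

M: e_1·(2) + e_2·(0) + e_3·(-1) + e_4·(1) = 0
L: e_1·(-1) + e_2·(3) + e_3·(1) + e_4·(-1) = 0
T: e_1·(-2) + e_2·(0) + e_3·(-1) + e_4·(-2) = 0
Solving this homogeneous linear system for the smallest-integer solution (first nonzero entry positive) gives (3, -1, 2, -4).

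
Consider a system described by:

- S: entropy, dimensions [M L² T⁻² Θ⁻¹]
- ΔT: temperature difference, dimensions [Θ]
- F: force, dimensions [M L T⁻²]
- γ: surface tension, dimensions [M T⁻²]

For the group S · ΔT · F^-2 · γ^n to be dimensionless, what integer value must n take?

Balance the M exponent: (1)·n from γ, plus (1) + (0) − 2·(1) = -1 from the rest, must sum to zero.
n − 1 = 0, so n = 1.

1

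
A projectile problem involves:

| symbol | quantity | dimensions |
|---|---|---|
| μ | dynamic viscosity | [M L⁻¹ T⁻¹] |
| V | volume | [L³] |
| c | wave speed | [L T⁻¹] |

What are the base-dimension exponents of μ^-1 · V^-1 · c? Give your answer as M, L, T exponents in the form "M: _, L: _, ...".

Collect each base-dimension exponent across the product:
  M: −(1) − (0) + (0) = -1
  L: −(-1) − (3) + (1) = -1
  T: −(-1) − (0) + (-1) = 0
So the dimensions are [M⁻¹ L⁻¹].

M: -1, L: -1, T: 0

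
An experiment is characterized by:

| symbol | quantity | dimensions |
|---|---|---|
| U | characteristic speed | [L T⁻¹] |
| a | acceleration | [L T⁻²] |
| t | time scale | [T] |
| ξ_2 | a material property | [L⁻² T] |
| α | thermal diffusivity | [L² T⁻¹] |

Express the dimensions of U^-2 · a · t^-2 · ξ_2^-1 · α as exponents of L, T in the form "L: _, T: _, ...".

Collect each base-dimension exponent across the product:
  L: −2·(1) + (1) − 2·(0) − (-2) + (2) = 3
  T: −2·(-1) + (-2) − 2·(1) − (1) + (-1) = -4
So the dimensions are [L³ T⁻⁴].

L: 3, T: -4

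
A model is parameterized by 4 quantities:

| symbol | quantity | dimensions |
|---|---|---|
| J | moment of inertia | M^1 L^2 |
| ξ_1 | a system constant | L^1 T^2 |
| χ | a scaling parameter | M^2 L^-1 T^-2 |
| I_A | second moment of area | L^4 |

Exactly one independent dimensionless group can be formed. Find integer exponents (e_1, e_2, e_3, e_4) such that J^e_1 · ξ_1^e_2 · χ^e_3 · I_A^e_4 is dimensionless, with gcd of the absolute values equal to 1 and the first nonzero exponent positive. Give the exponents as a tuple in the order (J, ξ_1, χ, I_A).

M: e_1·(1) + e_2·(0) + e_3·(2) + e_4·(0) = 0
L: e_1·(2) + e_2·(1) + e_3·(-1) + e_4·(4) = 0
T: e_1·(0) + e_2·(2) + e_3·(-2) + e_4·(0) = 0
Solving this homogeneous linear system for the smallest-integer solution (first nonzero entry positive) gives (2, -1, -1, -1).

(2, -1, -1, -1)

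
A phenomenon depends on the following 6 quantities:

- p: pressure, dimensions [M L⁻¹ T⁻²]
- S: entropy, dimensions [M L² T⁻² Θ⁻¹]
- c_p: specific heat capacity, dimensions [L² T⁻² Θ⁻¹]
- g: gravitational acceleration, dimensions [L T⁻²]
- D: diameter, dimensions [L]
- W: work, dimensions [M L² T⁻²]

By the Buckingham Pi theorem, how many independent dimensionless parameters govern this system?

There are 6 variables and 4 base dimensions (M, L, T, Θ).
The dimension matrix has rank 4.
Independent dimensionless groups: 6 − 4 = 2.

2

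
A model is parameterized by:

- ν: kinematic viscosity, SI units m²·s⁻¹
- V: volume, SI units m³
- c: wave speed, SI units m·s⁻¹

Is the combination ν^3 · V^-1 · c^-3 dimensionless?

yes

Sum the exponent of each base dimension across the product:
  L: 3·[ν]_L − [V]_L − 3·[c]_L = 3·(2) − (3) − 3·(1) = 0
  T: 3·[ν]_T − [V]_T − 3·[c]_T = 3·(-1) − (0) − 3·(-1) = 0
All base exponents vanish — dimensionless.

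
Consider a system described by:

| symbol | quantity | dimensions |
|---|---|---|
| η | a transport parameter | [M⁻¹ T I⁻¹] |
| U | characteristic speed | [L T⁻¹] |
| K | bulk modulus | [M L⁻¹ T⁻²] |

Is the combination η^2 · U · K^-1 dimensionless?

Sum the exponent of each base dimension across the product:
  M: 2·[η]_M + [U]_M − [K]_M = 2·(-1) + (0) − (1) = -3
  L: 2·[η]_L + [U]_L − [K]_L = 2·(0) + (1) − (-1) = 2
  T: 2·[η]_T + [U]_T − [K]_T = 2·(1) + (-1) − (-2) = 3
  I: 2·[η]_I + [U]_I − [K]_I = 2·(-1) + (0) − (0) = -2
Net dimensions [M⁻³ L² T³ I⁻²] ≠ [1] — not dimensionless.

no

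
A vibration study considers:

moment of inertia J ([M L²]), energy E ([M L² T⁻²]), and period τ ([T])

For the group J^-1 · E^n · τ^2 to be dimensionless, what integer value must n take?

1

Balance the M exponent: (1)·n from E, plus −(1) + 2·(0) = -1 from the rest, must sum to zero.
n − 1 = 0, so n = 1.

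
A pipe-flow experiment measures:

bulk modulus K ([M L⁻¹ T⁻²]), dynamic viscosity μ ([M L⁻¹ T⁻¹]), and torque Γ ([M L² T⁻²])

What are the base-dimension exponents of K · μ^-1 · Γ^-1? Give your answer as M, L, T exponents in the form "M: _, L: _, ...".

M: -1, L: -2, T: 1

Collect each base-dimension exponent across the product:
  M: (1) − (1) − (1) = -1
  L: (-1) − (-1) − (2) = -2
  T: (-2) − (-1) − (-2) = 1
So the dimensions are [M⁻¹ L⁻² T].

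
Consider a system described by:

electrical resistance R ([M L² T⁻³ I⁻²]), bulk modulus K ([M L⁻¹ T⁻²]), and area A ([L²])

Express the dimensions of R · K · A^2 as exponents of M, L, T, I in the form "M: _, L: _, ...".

M: 2, L: 5, T: -5, I: -2

Collect each base-dimension exponent across the product:
  M: (1) + (1) + 2·(0) = 2
  L: (2) + (-1) + 2·(2) = 5
  T: (-3) + (-2) + 2·(0) = -5
  I: (-2) + (0) + 2·(0) = -2
So the dimensions are [M² L⁵ T⁻⁵ I⁻²].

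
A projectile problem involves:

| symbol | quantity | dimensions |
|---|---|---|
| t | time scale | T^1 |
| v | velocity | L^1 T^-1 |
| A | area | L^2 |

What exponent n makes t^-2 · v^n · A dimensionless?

-2

Balance the L exponent: (1)·n from v, plus −2·(0) + (2) = 2 from the rest, must sum to zero.
n + 2 = 0, so n = -2.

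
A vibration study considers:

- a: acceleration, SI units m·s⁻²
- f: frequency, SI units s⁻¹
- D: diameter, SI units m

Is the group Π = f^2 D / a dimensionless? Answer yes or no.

Sum the exponent of each base dimension across the product:
  M: −[a]_M + 2·[f]_M + [D]_M = −(0) + 2·(0) + (0) = 0
  L: −[a]_L + 2·[f]_L + [D]_L = −(1) + 2·(0) + (1) = 0
  T: −[a]_T + 2·[f]_T + [D]_T = −(-2) + 2·(-1) + (0) = 0
All base exponents vanish — dimensionless.

yes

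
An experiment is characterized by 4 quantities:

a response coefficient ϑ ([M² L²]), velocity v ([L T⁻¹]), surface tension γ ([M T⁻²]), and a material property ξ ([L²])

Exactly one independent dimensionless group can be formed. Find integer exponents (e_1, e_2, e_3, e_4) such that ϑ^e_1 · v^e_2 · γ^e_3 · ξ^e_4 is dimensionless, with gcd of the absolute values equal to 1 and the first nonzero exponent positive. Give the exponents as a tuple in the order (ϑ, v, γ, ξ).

(1, 4, -2, -3)

M: e_1·(2) + e_2·(0) + e_3·(1) + e_4·(0) = 0
L: e_1·(2) + e_2·(1) + e_3·(0) + e_4·(2) = 0
T: e_1·(0) + e_2·(-1) + e_3·(-2) + e_4·(0) = 0
Solving this homogeneous linear system for the smallest-integer solution (first nonzero entry positive) gives (1, 4, -2, -3).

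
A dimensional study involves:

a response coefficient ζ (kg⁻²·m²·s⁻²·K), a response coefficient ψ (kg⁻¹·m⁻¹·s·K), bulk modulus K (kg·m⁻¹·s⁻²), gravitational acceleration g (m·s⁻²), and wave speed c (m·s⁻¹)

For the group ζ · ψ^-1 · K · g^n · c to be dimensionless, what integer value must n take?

Balance the L exponent: (1)·n from g, plus (2) − (-1) + (-1) + (1) = 3 from the rest, must sum to zero.
n + 3 = 0, so n = -3.

-3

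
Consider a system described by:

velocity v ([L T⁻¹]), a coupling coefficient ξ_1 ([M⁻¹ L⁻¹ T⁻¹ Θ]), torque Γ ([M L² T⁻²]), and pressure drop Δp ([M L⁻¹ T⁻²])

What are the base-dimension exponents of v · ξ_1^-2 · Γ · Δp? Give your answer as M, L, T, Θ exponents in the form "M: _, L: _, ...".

M: 4, L: 4, T: -3, Θ: -2

Collect each base-dimension exponent across the product:
  M: (0) − 2·(-1) + (1) + (1) = 4
  L: (1) − 2·(-1) + (2) + (-1) = 4
  T: (-1) − 2·(-1) + (-2) + (-2) = -3
  Θ: (0) − 2·(1) + (0) + (0) = -2
So the dimensions are [M⁴ L⁴ T⁻³ Θ⁻²].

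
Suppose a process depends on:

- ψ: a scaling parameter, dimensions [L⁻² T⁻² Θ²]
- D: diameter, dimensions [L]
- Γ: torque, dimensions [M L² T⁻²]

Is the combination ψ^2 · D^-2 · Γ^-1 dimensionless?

no

Sum the exponent of each base dimension across the product:
  M: 2·[ψ]_M − 2·[D]_M − [Γ]_M = 2·(0) − 2·(0) − (1) = -1
  L: 2·[ψ]_L − 2·[D]_L − [Γ]_L = 2·(-2) − 2·(1) − (2) = -8
  T: 2·[ψ]_T − 2·[D]_T − [Γ]_T = 2·(-2) − 2·(0) − (-2) = -2
  Θ: 2·[ψ]_Θ − 2·[D]_Θ − [Γ]_Θ = 2·(2) − 2·(0) − (0) = 4
Net dimensions [M⁻¹ L⁻⁸ T⁻² Θ⁴] ≠ [1] — not dimensionless.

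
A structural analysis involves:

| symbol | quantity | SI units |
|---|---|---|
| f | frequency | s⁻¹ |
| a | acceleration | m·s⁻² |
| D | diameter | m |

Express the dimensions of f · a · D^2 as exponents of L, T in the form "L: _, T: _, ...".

Collect each base-dimension exponent across the product:
  L: (0) + (1) + 2·(1) = 3
  T: (-1) + (-2) + 2·(0) = -3
So the dimensions are [L³ T⁻³].

L: 3, T: -3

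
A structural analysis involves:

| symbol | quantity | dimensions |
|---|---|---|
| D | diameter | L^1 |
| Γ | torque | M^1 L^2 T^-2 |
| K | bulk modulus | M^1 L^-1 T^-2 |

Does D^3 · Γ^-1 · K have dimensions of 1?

Sum the exponent of each base dimension across the product:
  M: 3·[D]_M − [Γ]_M + [K]_M = 3·(0) − (1) + (1) = 0
  L: 3·[D]_L − [Γ]_L + [K]_L = 3·(1) − (2) + (-1) = 0
  T: 3·[D]_T − [Γ]_T + [K]_T = 3·(0) − (-2) + (-2) = 0
All base exponents vanish — dimensionless.

yes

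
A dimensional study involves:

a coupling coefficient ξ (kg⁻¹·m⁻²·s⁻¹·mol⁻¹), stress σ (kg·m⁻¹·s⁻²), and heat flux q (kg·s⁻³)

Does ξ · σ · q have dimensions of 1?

Sum the exponent of each base dimension across the product:
  M: [ξ]_M + [σ]_M + [q]_M = (-1) + (1) + (1) = 1
  L: [ξ]_L + [σ]_L + [q]_L = (-2) + (-1) + (0) = -3
  T: [ξ]_T + [σ]_T + [q]_T = (-1) + (-2) + (-3) = -6
  N: [ξ]_N + [σ]_N + [q]_N = (-1) + (0) + (0) = -1
Net dimensions [M L⁻³ T⁻⁶ N⁻¹] ≠ [1] — not dimensionless.

no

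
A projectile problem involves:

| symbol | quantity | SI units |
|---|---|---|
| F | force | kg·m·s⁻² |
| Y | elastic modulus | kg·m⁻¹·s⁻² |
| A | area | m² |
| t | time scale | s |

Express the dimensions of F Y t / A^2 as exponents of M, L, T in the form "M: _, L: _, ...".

M: 2, L: -4, T: -3

Collect each base-dimension exponent across the product:
  M: (1) + (1) − 2·(0) + (0) = 2
  L: (1) + (-1) − 2·(2) + (0) = -4
  T: (-2) + (-2) − 2·(0) + (1) = -3
So the dimensions are [M² L⁻⁴ T⁻³].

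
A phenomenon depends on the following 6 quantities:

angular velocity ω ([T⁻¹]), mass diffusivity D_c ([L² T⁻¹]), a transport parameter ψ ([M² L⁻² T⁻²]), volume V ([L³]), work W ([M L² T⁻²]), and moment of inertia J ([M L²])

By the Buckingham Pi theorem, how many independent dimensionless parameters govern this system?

There are 6 variables and 3 base dimensions (M, L, T).
The dimension matrix has rank 3.
Independent dimensionless groups: 6 − 3 = 3.

3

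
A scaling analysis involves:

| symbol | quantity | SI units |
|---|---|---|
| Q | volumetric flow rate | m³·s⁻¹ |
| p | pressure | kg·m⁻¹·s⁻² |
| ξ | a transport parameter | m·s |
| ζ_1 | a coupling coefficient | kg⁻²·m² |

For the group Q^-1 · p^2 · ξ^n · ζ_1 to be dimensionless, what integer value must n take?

Balance the L exponent: (1)·n from ξ, plus −(3) + 2·(-1) + (2) = -3 from the rest, must sum to zero.
n − 3 = 0, so n = 3.

3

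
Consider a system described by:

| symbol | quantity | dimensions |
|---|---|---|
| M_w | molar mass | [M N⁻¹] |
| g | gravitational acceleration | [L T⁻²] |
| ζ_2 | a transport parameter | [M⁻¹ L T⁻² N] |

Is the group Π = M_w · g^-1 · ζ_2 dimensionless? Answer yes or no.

yes

Sum the exponent of each base dimension across the product:
  M: [M_w]_M − [g]_M + [ζ_2]_M = (1) − (0) + (-1) = 0
  L: [M_w]_L − [g]_L + [ζ_2]_L = (0) − (1) + (1) = 0
  T: [M_w]_T − [g]_T + [ζ_2]_T = (0) − (-2) + (-2) = 0
  N: [M_w]_N − [g]_N + [ζ_2]_N = (-1) − (0) + (1) = 0
All base exponents vanish — dimensionless.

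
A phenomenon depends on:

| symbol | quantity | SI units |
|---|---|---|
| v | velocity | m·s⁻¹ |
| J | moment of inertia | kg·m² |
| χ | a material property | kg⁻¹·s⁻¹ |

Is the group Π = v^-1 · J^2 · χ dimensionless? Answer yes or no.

Sum the exponent of each base dimension across the product:
  M: −[v]_M + 2·[J]_M + [χ]_M = −(0) + 2·(1) + (-1) = 1
  L: −[v]_L + 2·[J]_L + [χ]_L = −(1) + 2·(2) + (0) = 3
  T: −[v]_T + 2·[J]_T + [χ]_T = −(-1) + 2·(0) + (-1) = 0
Net dimensions [M L³] ≠ [1] — not dimensionless.

no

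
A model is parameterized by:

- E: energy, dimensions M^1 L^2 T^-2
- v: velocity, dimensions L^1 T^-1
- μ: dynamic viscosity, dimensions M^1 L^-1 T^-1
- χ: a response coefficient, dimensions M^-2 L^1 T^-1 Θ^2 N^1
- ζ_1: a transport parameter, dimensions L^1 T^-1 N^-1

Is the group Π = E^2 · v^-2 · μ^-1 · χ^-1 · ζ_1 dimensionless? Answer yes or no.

Sum the exponent of each base dimension across the product:
  M: 2·[E]_M − 2·[v]_M − [μ]_M − [χ]_M + [ζ_1]_M = 2·(1) − 2·(0) − (1) − (-2) + (0) = 3
  L: 2·[E]_L − 2·[v]_L − [μ]_L − [χ]_L + [ζ_1]_L = 2·(2) − 2·(1) − (-1) − (1) + (1) = 3
  T: 2·[E]_T − 2·[v]_T − [μ]_T − [χ]_T + [ζ_1]_T = 2·(-2) − 2·(-1) − (-1) − (-1) + (-1) = -1
  Θ: 2·[E]_Θ − 2·[v]_Θ − [μ]_Θ − [χ]_Θ + [ζ_1]_Θ = 2·(0) − 2·(0) − (0) − (2) + (0) = -2
  N: 2·[E]_N − 2·[v]_N − [μ]_N − [χ]_N + [ζ_1]_N = 2·(0) − 2·(0) − (0) − (1) + (-1) = -2
Net dimensions [M³ L³ T⁻¹ Θ⁻² N⁻²] ≠ [1] — not dimensionless.

no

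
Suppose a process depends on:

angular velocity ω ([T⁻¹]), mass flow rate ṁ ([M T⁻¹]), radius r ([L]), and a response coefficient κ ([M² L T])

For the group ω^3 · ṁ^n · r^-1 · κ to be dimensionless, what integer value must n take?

Balance the M exponent: (1)·n from ṁ, plus 3·(0) − (0) + (2) = 2 from the rest, must sum to zero.
n + 2 = 0, so n = -2.

-2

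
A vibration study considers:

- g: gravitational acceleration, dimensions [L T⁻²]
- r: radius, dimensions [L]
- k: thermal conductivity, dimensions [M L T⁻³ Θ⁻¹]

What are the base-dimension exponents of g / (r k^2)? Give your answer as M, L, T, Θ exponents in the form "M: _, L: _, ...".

M: -2, L: -2, T: 4, Θ: 2

Collect each base-dimension exponent across the product:
  M: (0) − (0) − 2·(1) = -2
  L: (1) − (1) − 2·(1) = -2
  T: (-2) − (0) − 2·(-3) = 4
  Θ: (0) − (0) − 2·(-1) = 2
So the dimensions are [M⁻² L⁻² T⁴ Θ²].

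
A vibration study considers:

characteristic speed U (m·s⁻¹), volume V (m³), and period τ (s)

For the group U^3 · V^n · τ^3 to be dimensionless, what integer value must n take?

Balance the L exponent: (3)·n from V, plus 3·(1) + 3·(0) = 3 from the rest, must sum to zero.
3n + 3 = 0, so n = -1.

-1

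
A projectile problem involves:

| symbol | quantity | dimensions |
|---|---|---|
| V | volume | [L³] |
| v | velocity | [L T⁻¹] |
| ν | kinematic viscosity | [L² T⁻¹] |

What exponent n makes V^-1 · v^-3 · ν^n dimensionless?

3

Balance the L exponent: (2)·n from ν, plus −(3) − 3·(1) = -6 from the rest, must sum to zero.
2n − 6 = 0, so n = 3.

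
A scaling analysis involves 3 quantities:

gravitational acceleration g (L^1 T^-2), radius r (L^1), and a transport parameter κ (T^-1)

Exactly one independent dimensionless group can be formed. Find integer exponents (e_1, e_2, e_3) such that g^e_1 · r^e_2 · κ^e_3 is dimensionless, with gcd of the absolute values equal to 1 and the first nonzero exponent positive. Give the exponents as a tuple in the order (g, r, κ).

L: e_1·(1) + e_2·(1) + e_3·(0) = 0
T: e_1·(-2) + e_2·(0) + e_3·(-1) = 0
Solving this homogeneous linear system for the smallest-integer solution (first nonzero entry positive) gives (1, -1, -2).

(1, -1, -2)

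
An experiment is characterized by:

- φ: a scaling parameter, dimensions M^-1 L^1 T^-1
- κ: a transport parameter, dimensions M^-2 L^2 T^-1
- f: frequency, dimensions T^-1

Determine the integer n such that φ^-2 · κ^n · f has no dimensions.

1

Balance the M exponent: (-2)·n from κ, plus −2·(-1) + (0) = 2 from the rest, must sum to zero.
-2n + 2 = 0, so n = 1.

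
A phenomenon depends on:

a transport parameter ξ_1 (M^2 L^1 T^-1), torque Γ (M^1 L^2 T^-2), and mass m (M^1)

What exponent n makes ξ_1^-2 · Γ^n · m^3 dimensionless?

Balance the M exponent: (1)·n from Γ, plus −2·(2) + 3·(1) = -1 from the rest, must sum to zero.
n − 1 = 0, so n = 1.

1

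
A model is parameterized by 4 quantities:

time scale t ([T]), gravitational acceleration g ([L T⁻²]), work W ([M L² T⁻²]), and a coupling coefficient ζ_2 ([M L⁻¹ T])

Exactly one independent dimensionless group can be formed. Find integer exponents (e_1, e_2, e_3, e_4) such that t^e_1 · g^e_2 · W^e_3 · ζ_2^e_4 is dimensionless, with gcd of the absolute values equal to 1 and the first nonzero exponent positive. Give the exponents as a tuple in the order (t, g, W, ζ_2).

(3, 3, -1, 1)

M: e_1·(0) + e_2·(0) + e_3·(1) + e_4·(1) = 0
L: e_1·(0) + e_2·(1) + e_3·(2) + e_4·(-1) = 0
T: e_1·(1) + e_2·(-2) + e_3·(-2) + e_4·(1) = 0
Solving this homogeneous linear system for the smallest-integer solution (first nonzero entry positive) gives (3, 3, -1, 1).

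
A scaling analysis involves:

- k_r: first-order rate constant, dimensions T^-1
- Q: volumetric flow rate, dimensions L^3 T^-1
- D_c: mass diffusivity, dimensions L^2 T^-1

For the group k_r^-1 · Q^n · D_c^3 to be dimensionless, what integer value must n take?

Balance the L exponent: (3)·n from Q, plus −(0) + 3·(2) = 6 from the rest, must sum to zero.
3n + 6 = 0, so n = -2.

-2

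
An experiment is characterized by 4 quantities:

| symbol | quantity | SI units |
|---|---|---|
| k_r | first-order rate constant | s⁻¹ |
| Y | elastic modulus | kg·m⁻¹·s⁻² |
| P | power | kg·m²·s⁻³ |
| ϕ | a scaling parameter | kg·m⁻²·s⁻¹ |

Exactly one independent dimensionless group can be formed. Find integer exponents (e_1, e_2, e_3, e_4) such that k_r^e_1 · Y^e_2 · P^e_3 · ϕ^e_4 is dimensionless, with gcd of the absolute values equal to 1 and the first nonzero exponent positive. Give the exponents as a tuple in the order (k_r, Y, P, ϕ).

(2, -4, 1, 3)

M: e_1·(0) + e_2·(1) + e_3·(1) + e_4·(1) = 0
L: e_1·(0) + e_2·(-1) + e_3·(2) + e_4·(-2) = 0
T: e_1·(-1) + e_2·(-2) + e_3·(-3) + e_4·(-1) = 0
Solving this homogeneous linear system for the smallest-integer solution (first nonzero entry positive) gives (2, -4, 1, 3).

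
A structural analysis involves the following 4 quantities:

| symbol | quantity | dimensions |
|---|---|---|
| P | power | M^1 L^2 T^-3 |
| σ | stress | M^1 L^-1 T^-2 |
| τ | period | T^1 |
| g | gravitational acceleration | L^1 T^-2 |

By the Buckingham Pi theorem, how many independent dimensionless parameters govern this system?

There are 4 variables and 3 base dimensions (M, L, T).
The dimension matrix has rank 3.
Independent dimensionless groups: 4 − 3 = 1.

1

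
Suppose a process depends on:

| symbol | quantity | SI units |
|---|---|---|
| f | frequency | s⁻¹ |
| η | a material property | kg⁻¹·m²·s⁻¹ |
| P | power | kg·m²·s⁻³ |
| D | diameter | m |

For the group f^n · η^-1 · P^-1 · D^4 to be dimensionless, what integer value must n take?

Balance the T exponent: (-1)·n from f, plus −(-1) − (-3) + 4·(0) = 4 from the rest, must sum to zero.
−n + 4 = 0, so n = 4.

4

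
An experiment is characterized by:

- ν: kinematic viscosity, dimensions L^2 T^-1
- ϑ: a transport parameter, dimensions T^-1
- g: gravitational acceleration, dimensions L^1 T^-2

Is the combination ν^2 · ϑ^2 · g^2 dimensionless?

no

Sum the exponent of each base dimension across the product:
  L: 2·[ν]_L + 2·[ϑ]_L + 2·[g]_L = 2·(2) + 2·(0) + 2·(1) = 6
  T: 2·[ν]_T + 2·[ϑ]_T + 2·[g]_T = 2·(-1) + 2·(-1) + 2·(-2) = -8
Net dimensions [L⁶ T⁻⁸] ≠ [1] — not dimensionless.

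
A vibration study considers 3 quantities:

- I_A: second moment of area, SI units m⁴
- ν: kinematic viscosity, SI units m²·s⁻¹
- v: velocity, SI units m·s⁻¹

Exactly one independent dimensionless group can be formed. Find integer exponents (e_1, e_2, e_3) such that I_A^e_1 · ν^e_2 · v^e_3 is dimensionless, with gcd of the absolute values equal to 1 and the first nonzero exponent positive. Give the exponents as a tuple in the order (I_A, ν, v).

(1, -4, 4)

L: e_1·(4) + e_2·(2) + e_3·(1) = 0
T: e_1·(0) + e_2·(-1) + e_3·(-1) = 0
Solving this homogeneous linear system for the smallest-integer solution (first nonzero entry positive) gives (1, -4, 4).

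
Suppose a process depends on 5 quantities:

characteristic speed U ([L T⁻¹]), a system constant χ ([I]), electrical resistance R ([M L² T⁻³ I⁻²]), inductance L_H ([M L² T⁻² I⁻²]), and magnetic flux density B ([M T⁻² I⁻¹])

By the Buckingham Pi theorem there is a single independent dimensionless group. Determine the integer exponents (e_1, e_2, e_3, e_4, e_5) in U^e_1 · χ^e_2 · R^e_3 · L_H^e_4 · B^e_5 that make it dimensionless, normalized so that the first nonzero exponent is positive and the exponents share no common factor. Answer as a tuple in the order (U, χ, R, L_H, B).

M: e_1·(0) + e_2·(0) + e_3·(1) + e_4·(1) + e_5·(1) = 0
L: e_1·(1) + e_2·(0) + e_3·(2) + e_4·(2) + e_5·(0) = 0
T: e_1·(-1) + e_2·(0) + e_3·(-3) + e_4·(-2) + e_5·(-2) = 0
I: e_1·(0) + e_2·(1) + e_3·(-2) + e_4·(-2) + e_5·(-1) = 0
Solving this homogeneous linear system for the smallest-integer solution (first nonzero entry positive) gives (2, -1, -2, 1, 1).

(2, -1, -2, 1, 1)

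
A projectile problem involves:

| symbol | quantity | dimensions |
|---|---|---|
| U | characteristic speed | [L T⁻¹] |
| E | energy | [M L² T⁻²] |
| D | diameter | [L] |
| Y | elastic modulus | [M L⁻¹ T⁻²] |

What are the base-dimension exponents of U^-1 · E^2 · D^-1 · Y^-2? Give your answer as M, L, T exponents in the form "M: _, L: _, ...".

Collect each base-dimension exponent across the product:
  M: −(0) + 2·(1) − (0) − 2·(1) = 0
  L: −(1) + 2·(2) − (1) − 2·(-1) = 4
  T: −(-1) + 2·(-2) − (0) − 2·(-2) = 1
So the dimensions are [L⁴ T].

M: 0, L: 4, T: 1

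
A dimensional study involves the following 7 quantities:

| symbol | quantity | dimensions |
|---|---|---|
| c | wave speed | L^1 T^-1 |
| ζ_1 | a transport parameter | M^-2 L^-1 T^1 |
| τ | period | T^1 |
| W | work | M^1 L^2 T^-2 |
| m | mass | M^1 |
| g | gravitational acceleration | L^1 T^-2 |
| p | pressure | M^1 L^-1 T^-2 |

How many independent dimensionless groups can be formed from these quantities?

There are 7 variables and 3 base dimensions (M, L, T).
The dimension matrix has rank 3.
Independent dimensionless groups: 7 − 3 = 4.

4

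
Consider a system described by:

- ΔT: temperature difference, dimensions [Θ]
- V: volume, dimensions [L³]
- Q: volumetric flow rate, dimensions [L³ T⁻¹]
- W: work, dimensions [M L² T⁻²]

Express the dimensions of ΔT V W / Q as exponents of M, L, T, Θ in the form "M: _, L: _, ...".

Collect each base-dimension exponent across the product:
  M: (0) + (0) − (0) + (1) = 1
  L: (0) + (3) − (3) + (2) = 2
  T: (0) + (0) − (-1) + (-2) = -1
  Θ: (1) + (0) − (0) + (0) = 1
So the dimensions are [M L² T⁻¹ Θ].

M: 1, L: 2, T: -1, Θ: 1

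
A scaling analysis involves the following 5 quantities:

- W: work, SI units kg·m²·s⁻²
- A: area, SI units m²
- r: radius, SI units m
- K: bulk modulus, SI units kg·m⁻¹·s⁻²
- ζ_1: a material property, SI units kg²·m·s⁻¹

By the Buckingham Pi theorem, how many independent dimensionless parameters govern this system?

2

There are 5 variables and 3 base dimensions (M, L, T).
The dimension matrix has rank 3.
Independent dimensionless groups: 5 − 3 = 2.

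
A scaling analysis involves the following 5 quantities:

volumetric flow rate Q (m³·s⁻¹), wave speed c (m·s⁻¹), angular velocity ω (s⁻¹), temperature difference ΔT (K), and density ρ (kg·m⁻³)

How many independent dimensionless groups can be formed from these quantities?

There are 5 variables and 4 base dimensions (M, L, T, Θ).
The dimension matrix has rank 4.
Independent dimensionless groups: 5 − 4 = 1.

1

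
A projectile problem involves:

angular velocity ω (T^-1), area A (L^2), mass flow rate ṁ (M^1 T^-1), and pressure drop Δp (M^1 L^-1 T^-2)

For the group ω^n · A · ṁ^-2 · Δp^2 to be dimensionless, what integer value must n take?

-2

Balance the T exponent: (-1)·n from ω, plus (0) − 2·(-1) + 2·(-2) = -2 from the rest, must sum to zero.
−n − 2 = 0, so n = -2.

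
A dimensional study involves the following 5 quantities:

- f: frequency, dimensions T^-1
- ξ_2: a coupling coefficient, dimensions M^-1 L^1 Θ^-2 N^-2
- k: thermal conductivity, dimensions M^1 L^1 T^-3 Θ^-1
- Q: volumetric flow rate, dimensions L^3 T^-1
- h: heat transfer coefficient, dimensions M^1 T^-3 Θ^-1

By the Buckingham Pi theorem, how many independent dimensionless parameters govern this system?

There are 5 variables and 5 base dimensions (M, L, T, Θ, N).
The dimension matrix has rank 4 (less than 5: the dimension vectors are linearly dependent).
Independent dimensionless groups: 5 − 4 = 1.

1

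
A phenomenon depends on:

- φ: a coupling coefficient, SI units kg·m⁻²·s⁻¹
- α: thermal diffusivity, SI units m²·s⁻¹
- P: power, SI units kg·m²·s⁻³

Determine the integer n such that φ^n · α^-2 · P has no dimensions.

-1

Balance the M exponent: (1)·n from φ, plus −2·(0) + (1) = 1 from the rest, must sum to zero.
n + 1 = 0, so n = -1.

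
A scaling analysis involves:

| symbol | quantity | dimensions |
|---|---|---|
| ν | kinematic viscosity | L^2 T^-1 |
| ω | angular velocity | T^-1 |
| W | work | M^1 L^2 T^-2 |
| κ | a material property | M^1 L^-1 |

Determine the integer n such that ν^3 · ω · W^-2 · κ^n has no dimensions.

2

Balance the M exponent: (1)·n from κ, plus 3·(0) + (0) − 2·(1) = -2 from the rest, must sum to zero.
n − 2 = 0, so n = 2.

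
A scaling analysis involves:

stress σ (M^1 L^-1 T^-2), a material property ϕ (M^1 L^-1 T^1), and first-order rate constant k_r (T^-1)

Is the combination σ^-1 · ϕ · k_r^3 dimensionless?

yes

Sum the exponent of each base dimension across the product:
  M: −[σ]_M + [ϕ]_M + 3·[k_r]_M = −(1) + (1) + 3·(0) = 0
  L: −[σ]_L + [ϕ]_L + 3·[k_r]_L = −(-1) + (-1) + 3·(0) = 0
  T: −[σ]_T + [ϕ]_T + 3·[k_r]_T = −(-2) + (1) + 3·(-1) = 0
  I: −[σ]_I + [ϕ]_I + 3·[k_r]_I = −(0) + (0) + 3·(0) = 0
All base exponents vanish — dimensionless.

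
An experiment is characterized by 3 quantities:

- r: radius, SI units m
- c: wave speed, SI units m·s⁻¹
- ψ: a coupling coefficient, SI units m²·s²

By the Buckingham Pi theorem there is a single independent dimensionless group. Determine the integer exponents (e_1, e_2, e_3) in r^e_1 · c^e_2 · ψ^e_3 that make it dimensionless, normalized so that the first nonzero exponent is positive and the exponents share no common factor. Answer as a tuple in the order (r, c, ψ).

(4, -2, -1)

L: e_1·(1) + e_2·(1) + e_3·(2) = 0
T: e_1·(0) + e_2·(-1) + e_3·(2) = 0
Solving this homogeneous linear system for the smallest-integer solution (first nonzero entry positive) gives (4, -2, -1).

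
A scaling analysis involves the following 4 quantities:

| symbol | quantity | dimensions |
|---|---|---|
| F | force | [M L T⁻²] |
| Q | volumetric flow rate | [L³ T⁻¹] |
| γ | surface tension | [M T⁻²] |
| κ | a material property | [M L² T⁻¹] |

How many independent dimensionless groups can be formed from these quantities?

1

There are 4 variables and 3 base dimensions (M, L, T).
The dimension matrix has rank 3.
Independent dimensionless groups: 4 − 3 = 1.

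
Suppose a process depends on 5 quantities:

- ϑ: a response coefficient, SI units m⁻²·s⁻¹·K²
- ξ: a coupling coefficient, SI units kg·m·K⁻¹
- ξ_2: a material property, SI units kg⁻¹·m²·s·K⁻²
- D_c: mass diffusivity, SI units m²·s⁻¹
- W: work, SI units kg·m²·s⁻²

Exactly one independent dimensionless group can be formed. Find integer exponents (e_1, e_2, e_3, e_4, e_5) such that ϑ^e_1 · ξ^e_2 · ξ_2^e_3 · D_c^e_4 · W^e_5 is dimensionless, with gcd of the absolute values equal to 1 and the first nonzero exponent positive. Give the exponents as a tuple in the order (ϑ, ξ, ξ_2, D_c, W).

(2, 2, 1, 1, -1)

M: e_1·(0) + e_2·(1) + e_3·(-1) + e_4·(0) + e_5·(1) = 0
L: e_1·(-2) + e_2·(1) + e_3·(2) + e_4·(2) + e_5·(2) = 0
T: e_1·(-1) + e_2·(0) + e_3·(1) + e_4·(-1) + e_5·(-2) = 0
Θ: e_1·(2) + e_2·(-1) + e_3·(-2) + e_4·(0) + e_5·(0) = 0
Solving this homogeneous linear system for the smallest-integer solution (first nonzero entry positive) gives (2, 2, 1, 1, -1).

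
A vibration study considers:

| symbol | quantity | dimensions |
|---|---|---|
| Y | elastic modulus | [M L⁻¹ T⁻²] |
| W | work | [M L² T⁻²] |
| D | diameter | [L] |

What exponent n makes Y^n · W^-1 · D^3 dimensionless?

Balance the M exponent: (1)·n from Y, plus −(1) + 3·(0) = -1 from the rest, must sum to zero.
n − 1 = 0, so n = 1.

1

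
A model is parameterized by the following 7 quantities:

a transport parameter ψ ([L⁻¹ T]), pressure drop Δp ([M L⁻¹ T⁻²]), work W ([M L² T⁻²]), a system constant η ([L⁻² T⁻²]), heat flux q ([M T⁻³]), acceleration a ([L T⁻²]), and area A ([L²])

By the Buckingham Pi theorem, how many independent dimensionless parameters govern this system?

4

There are 7 variables and 3 base dimensions (M, L, T).
The dimension matrix has rank 3.
Independent dimensionless groups: 7 − 3 = 4.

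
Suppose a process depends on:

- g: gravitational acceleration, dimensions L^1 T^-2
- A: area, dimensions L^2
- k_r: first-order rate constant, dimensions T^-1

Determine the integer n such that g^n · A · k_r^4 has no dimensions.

-2

Balance the L exponent: (1)·n from g, plus (2) + 4·(0) = 2 from the rest, must sum to zero.
n + 2 = 0, so n = -2.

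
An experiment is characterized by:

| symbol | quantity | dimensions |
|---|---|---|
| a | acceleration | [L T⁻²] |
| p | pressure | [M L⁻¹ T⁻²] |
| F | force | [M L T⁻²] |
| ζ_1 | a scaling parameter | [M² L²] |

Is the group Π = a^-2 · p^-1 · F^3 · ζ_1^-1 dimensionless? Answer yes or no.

Sum the exponent of each base dimension across the product:
  M: −2·[a]_M − [p]_M + 3·[F]_M − [ζ_1]_M = −2·(0) − (1) + 3·(1) − (2) = 0
  L: −2·[a]_L − [p]_L + 3·[F]_L − [ζ_1]_L = −2·(1) − (-1) + 3·(1) − (2) = 0
  T: −2·[a]_T − [p]_T + 3·[F]_T − [ζ_1]_T = −2·(-2) − (-2) + 3·(-2) − (0) = 0
All base exponents vanish — dimensionless.

yes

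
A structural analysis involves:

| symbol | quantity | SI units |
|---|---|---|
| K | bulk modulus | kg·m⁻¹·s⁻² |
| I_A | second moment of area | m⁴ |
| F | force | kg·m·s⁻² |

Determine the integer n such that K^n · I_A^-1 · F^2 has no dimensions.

Balance the M exponent: (1)·n from K, plus −(0) + 2·(1) = 2 from the rest, must sum to zero.
n + 2 = 0, so n = -2.

-2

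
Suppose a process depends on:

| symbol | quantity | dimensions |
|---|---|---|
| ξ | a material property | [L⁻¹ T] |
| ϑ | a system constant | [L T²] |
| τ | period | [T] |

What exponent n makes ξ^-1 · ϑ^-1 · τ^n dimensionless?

Balance the T exponent: (1)·n from τ, plus −(1) − (2) = -3 from the rest, must sum to zero.
n − 3 = 0, so n = 3.

3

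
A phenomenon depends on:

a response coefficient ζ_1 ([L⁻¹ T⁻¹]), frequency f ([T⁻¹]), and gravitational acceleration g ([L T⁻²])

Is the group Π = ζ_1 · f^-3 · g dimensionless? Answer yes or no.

yes

Sum the exponent of each base dimension across the product:
  L: [ζ_1]_L − 3·[f]_L + [g]_L = (-1) − 3·(0) + (1) = 0
  T: [ζ_1]_T − 3·[f]_T + [g]_T = (-1) − 3·(-1) + (-2) = 0
All base exponents vanish — dimensionless.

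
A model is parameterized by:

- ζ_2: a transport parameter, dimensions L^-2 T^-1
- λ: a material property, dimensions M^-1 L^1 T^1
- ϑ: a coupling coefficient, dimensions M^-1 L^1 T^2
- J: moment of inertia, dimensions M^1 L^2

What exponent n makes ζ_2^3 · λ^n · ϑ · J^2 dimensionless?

1

Balance the M exponent: (-1)·n from λ, plus 3·(0) + (-1) + 2·(1) = 1 from the rest, must sum to zero.
−n + 1 = 0, so n = 1.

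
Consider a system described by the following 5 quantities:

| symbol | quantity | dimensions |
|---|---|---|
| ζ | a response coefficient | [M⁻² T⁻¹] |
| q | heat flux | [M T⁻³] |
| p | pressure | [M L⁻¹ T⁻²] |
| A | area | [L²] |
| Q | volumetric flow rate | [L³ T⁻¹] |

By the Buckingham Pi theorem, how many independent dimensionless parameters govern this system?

There are 5 variables and 3 base dimensions (M, L, T).
The dimension matrix has rank 3.
Independent dimensionless groups: 5 − 3 = 2.

2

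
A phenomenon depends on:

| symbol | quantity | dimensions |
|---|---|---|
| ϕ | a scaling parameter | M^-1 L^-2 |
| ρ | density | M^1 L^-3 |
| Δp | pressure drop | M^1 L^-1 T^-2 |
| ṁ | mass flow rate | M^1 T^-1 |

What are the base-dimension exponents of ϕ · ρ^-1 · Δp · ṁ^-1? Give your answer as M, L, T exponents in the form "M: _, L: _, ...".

Collect each base-dimension exponent across the product:
  M: (-1) − (1) + (1) − (1) = -2
  L: (-2) − (-3) + (-1) − (0) = 0
  T: (0) − (0) + (-2) − (-1) = -1
So the dimensions are [M⁻² T⁻¹].

M: -2, L: 0, T: -1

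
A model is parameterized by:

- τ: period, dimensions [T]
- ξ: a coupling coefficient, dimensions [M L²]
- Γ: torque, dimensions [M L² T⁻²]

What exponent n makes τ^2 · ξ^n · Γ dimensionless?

Balance the M exponent: (1)·n from ξ, plus 2·(0) + (1) = 1 from the rest, must sum to zero.
n + 1 = 0, so n = -1.

-1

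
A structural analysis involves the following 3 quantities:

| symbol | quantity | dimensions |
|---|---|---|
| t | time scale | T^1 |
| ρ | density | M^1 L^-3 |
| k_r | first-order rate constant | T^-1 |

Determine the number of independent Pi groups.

1

There are 3 variables and 3 base dimensions (M, L, T).
The dimension matrix has rank 2 (less than 3: the dimension vectors are linearly dependent).
Independent dimensionless groups: 3 − 2 = 1.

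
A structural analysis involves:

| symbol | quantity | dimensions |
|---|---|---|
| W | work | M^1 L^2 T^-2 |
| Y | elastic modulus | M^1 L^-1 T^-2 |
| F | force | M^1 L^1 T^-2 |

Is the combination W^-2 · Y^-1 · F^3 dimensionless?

Sum the exponent of each base dimension across the product:
  M: −2·[W]_M − [Y]_M + 3·[F]_M = −2·(1) − (1) + 3·(1) = 0
  L: −2·[W]_L − [Y]_L + 3·[F]_L = −2·(2) − (-1) + 3·(1) = 0
  T: −2·[W]_T − [Y]_T + 3·[F]_T = −2·(-2) − (-2) + 3·(-2) = 0
  N: −2·[W]_N − [Y]_N + 3·[F]_N = −2·(0) − (0) + 3·(0) = 0
All base exponents vanish — dimensionless.

yes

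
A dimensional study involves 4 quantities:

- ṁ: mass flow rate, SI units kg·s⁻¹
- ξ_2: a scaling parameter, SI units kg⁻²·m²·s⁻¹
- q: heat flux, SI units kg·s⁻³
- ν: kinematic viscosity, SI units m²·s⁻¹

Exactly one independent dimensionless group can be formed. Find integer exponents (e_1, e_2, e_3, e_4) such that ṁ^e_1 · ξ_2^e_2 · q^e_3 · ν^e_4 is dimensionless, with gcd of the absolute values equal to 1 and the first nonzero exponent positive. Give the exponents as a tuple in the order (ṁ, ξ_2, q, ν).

(3, 1, -1, -1)

M: e_1·(1) + e_2·(-2) + e_3·(1) + e_4·(0) = 0
L: e_1·(0) + e_2·(2) + e_3·(0) + e_4·(2) = 0
T: e_1·(-1) + e_2·(-1) + e_3·(-3) + e_4·(-1) = 0
Solving this homogeneous linear system for the smallest-integer solution (first nonzero entry positive) gives (3, 1, -1, -1).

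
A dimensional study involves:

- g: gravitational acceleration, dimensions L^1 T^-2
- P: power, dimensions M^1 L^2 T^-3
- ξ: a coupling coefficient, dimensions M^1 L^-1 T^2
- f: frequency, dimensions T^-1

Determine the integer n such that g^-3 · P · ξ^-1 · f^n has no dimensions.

1

Balance the T exponent: (-1)·n from f, plus −3·(-2) + (-3) − (2) = 1 from the rest, must sum to zero.
−n + 1 = 0, so n = 1.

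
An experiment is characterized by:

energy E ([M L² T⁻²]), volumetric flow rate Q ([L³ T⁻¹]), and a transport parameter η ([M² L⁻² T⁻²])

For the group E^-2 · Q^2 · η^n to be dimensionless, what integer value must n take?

Balance the M exponent: (2)·n from η, plus −2·(1) + 2·(0) = -2 from the rest, must sum to zero.
2n − 2 = 0, so n = 1.

1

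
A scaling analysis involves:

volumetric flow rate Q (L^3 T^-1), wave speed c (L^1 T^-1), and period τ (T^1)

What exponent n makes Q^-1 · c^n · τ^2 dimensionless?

3

Balance the L exponent: (1)·n from c, plus −(3) + 2·(0) = -3 from the rest, must sum to zero.
n − 3 = 0, so n = 3.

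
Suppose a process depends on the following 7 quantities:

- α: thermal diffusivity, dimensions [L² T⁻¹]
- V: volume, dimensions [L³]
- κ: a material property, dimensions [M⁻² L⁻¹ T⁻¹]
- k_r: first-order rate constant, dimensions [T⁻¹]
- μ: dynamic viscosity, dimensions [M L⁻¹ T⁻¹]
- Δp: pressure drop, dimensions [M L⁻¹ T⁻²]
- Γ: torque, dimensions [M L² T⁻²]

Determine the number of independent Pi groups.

4

There are 7 variables and 3 base dimensions (M, L, T).
The dimension matrix has rank 3.
Independent dimensionless groups: 7 − 3 = 4.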